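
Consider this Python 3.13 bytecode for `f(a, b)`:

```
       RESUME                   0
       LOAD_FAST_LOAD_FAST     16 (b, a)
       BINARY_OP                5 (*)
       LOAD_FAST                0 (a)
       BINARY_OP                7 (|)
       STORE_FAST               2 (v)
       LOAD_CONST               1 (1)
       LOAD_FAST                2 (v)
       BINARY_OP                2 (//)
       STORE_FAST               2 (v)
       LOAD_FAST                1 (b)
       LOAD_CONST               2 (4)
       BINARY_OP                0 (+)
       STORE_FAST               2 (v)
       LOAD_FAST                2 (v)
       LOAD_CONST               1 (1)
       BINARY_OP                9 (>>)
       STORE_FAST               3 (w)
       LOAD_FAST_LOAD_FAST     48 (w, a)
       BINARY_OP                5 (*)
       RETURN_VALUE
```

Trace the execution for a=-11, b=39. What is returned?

LOAD_FAST_LOAD_FAST b,a → push 39,-11. Stack: [39, -11]
BINARY_OP * → 39 * -11 = -429. Stack: [-429]
LOAD_FAST a → push -11. Stack: [-429, -11]
BINARY_OP | → -429 | -11 = -9. Stack: [-9]
STORE_FAST v → v=-9. Stack: []
LOAD_CONST → push 1. Stack: [1]
LOAD_FAST v → push -9. Stack: [1, -9]
BINARY_OP // → 1 // -9 = -1. Stack: [-1]
STORE_FAST v → v=-1. Stack: []
LOAD_FAST b → push 39. Stack: [39]
LOAD_CONST → push 4. Stack: [39, 4]
BINARY_OP + → 39 + 4 = 43. Stack: [43]
STORE_FAST v → v=43. Stack: []
LOAD_FAST v → push 43. Stack: [43]
LOAD_CONST → push 1. Stack: [43, 1]
BINARY_OP >> → 43 >> 1 = 21. Stack: [21]
STORE_FAST w → w=21. Stack: []
LOAD_FAST_LOAD_FAST w,a → push 21,-11. Stack: [21, -11]
BINARY_OP * → 21 * -11 = -231. Stack: [-231]
RETURN_VALUE → return -231.

-231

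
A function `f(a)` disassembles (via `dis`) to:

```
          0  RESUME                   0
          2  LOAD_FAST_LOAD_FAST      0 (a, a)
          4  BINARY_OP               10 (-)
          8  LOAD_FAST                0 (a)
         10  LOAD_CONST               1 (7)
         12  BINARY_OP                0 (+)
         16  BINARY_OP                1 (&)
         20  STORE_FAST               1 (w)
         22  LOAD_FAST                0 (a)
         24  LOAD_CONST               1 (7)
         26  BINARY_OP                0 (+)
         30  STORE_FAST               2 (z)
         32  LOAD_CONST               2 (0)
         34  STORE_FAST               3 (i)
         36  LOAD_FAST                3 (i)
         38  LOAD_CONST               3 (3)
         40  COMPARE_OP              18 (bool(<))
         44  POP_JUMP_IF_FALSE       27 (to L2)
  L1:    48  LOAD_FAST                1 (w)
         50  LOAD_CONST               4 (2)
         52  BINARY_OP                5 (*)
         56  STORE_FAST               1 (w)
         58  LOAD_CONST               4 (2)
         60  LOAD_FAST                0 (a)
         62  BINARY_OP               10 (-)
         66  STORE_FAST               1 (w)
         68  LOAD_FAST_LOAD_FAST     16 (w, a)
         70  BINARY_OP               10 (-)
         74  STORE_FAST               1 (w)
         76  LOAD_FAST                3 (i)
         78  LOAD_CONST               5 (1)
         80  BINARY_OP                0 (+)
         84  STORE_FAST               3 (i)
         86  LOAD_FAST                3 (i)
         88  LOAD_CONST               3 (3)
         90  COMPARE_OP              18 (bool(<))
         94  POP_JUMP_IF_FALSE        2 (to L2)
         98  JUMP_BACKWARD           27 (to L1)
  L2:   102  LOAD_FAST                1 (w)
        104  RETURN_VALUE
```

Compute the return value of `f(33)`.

-64

LOAD_FAST_LOAD_FAST a,a → push 33,33
BINARY_OP - → 33 - 33 = 0
LOAD_FAST a → push 33
LOAD_CONST → push 7
BINARY_OP + → 33 + 7 = 40
BINARY_OP & → 0 & 40 = 0
STORE_FAST w → w=0
LOAD_FAST a → push 33
LOAD_CONST → push 7
BINARY_OP + → 33 + 7 = 40
STORE_FAST z → z=40
LOAD_CONST → push 0
STORE_FAST i → i=0
LOAD_FAST i → push 0
LOAD_CONST → push 3
COMPARE_OP bool(<) → 0 vs 3 = True
POP_JUMP_IF_FALSE → pop True; no jump
LOAD_FAST w → push 0
LOAD_CONST → push 2
BINARY_OP * → 0 * 2 = 0
STORE_FAST w → w=0
LOAD_CONST → push 2
LOAD_FAST a → push 33
BINARY_OP - → 2 - 33 = -31
STORE_FAST w → w=-31
LOAD_FAST_LOAD_FAST w,a → push -31,33
BINARY_OP - → -31 - 33 = -64
STORE_FAST w → w=-64
LOAD_FAST i → push 0
LOAD_CONST → push 1
BINARY_OP + → 0 + 1 = 1
STORE_FAST i → i=1
LOAD_FAST i → push 1
LOAD_CONST → push 3
COMPARE_OP bool(<) → 1 vs 3 = True
POP_JUMP_IF_FALSE → pop True; no jump
LOAD_FAST w → push -64
LOAD_CONST → push 2
BINARY_OP * → -64 * 2 = -128
STORE_FAST w → w=-128
LOAD_CONST → push 2
LOAD_FAST a → push 33
BINARY_OP - → 2 - 33 = -31
STORE_FAST w → w=-31
LOAD_FAST_LOAD_FAST w,a → push -31,33
BINARY_OP - → -31 - 33 = -64
STORE_FAST w → w=-64
LOAD_FAST i → push 1
LOAD_CONST → push 1
BINARY_OP + → 1 + 1 = 2
STORE_FAST i → i=2
LOAD_FAST i → push 2
LOAD_CONST → push 3
COMPARE_OP bool(<) → 2 vs 3 = True
POP_JUMP_IF_FALSE → pop True; no jump
LOAD_FAST w → push -64
LOAD_CONST → push 2
BINARY_OP * → -64 * 2 = -128
STORE_FAST w → w=-128
LOAD_CONST → push 2
LOAD_FAST a → push 33
BINARY_OP - → 2 - 33 = -31
STORE_FAST w → w=-31
LOAD_FAST_LOAD_FAST w,a → push -31,33
BINARY_OP - → -31 - 33 = -64
STORE_FAST w → w=-64
LOAD_FAST i → push 2
LOAD_CONST → push 1
BINARY_OP + → 2 + 1 = 3
STORE_FAST i → i=3
LOAD_FAST i → push 3
LOAD_CONST → push 3
COMPARE_OP bool(<) → 3 vs 3 = False
POP_JUMP_IF_FALSE → pop False; jump
LOAD_FAST w → push -64
RETURN_VALUE → return -64.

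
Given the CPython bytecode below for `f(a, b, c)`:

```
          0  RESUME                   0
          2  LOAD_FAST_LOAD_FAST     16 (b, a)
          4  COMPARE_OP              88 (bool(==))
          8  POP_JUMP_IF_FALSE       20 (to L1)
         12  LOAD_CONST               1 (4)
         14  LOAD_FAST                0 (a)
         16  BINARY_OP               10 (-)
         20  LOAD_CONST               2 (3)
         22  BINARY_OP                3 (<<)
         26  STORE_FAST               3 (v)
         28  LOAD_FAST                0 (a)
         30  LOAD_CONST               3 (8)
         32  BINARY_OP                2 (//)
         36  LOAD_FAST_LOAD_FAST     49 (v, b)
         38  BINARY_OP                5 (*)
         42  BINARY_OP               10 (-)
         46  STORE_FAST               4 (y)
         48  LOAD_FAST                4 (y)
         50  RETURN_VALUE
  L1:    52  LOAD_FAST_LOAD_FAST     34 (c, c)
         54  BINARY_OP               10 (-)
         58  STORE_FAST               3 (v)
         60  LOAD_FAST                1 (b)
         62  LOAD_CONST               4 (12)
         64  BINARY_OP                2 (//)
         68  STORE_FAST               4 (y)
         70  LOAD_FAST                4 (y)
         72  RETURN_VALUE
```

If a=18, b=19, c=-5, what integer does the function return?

1

LOAD_FAST_LOAD_FAST b,a → push 19,18. Stack: [19, 18]
COMPARE_OP bool(==) → 19 vs 18 = False. Stack: [False]
POP_JUMP_IF_FALSE → pop False; jump. Stack: []
LOAD_FAST_LOAD_FAST c,c → push -5,-5. Stack: [-5, -5]
BINARY_OP - → -5 - -5 = 0. Stack: [0]
STORE_FAST v → v=0. Stack: []
LOAD_FAST b → push 19. Stack: [19]
LOAD_CONST → push 12. Stack: [19, 12]
BINARY_OP // → 19 // 12 = 1. Stack: [1]
STORE_FAST y → y=1. Stack: []
LOAD_FAST y → push 1. Stack: [1]
RETURN_VALUE → return 1.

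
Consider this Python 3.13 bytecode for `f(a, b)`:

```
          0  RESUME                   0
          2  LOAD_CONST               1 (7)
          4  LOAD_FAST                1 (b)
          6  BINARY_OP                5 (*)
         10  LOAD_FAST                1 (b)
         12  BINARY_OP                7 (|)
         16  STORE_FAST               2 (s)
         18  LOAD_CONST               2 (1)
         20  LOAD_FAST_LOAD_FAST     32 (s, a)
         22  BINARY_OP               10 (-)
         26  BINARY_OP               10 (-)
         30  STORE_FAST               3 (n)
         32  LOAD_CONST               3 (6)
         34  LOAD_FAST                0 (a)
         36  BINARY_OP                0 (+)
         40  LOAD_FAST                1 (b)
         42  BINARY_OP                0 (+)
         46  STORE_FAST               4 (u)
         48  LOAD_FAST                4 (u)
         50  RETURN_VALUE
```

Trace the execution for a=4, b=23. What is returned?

33

LOAD_CONST → push 7. Stack: [7]
LOAD_FAST b → push 23. Stack: [7, 23]
BINARY_OP * → 7 * 23 = 161. Stack: [161]
LOAD_FAST b → push 23. Stack: [161, 23]
BINARY_OP | → 161 | 23 = 183. Stack: [183]
STORE_FAST s → s=183. Stack: []
LOAD_CONST → push 1. Stack: [1]
LOAD_FAST_LOAD_FAST s,a → push 183,4. Stack: [1, 183, 4]
BINARY_OP - → 183 - 4 = 179. Stack: [1, 179]
BINARY_OP - → 1 - 179 = -178. Stack: [-178]
STORE_FAST n → n=-178. Stack: []
LOAD_CONST → push 6. Stack: [6]
LOAD_FAST a → push 4. Stack: [6, 4]
BINARY_OP + → 6 + 4 = 10. Stack: [10]
LOAD_FAST b → push 23. Stack: [10, 23]
BINARY_OP + → 10 + 23 = 33. Stack: [33]
STORE_FAST u → u=33. Stack: []
LOAD_FAST u → push 33. Stack: [33]
RETURN_VALUE → return 33.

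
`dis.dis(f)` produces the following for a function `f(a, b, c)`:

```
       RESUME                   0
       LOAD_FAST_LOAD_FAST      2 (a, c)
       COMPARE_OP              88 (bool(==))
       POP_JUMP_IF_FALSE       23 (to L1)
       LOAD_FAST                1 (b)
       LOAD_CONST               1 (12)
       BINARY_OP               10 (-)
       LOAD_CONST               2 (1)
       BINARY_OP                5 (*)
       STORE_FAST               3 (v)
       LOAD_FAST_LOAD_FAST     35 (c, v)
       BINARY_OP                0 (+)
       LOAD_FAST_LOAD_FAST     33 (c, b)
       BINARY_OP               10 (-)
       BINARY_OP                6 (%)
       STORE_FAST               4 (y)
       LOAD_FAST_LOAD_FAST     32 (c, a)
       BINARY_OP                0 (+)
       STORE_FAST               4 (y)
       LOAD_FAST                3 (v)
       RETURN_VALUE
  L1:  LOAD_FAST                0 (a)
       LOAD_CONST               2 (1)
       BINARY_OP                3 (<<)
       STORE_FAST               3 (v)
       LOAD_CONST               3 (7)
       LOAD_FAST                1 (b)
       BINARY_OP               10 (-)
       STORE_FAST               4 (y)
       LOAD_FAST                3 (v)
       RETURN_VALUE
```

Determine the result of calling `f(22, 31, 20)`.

44

LOAD_FAST_LOAD_FAST a,c → push 22,20. Stack: [22, 20]
COMPARE_OP bool(==) → 22 vs 20 = False. Stack: [False]
POP_JUMP_IF_FALSE → pop False; jump. Stack: []
LOAD_FAST a → push 22. Stack: [22]
LOAD_CONST → push 1. Stack: [22, 1]
BINARY_OP << → 22 << 1 = 44. Stack: [44]
STORE_FAST v → v=44. Stack: []
LOAD_CONST → push 7. Stack: [7]
LOAD_FAST b → push 31. Stack: [7, 31]
BINARY_OP - → 7 - 31 = -24. Stack: [-24]
STORE_FAST y → y=-24. Stack: []
LOAD_FAST v → push 44. Stack: [44]
RETURN_VALUE → return 44.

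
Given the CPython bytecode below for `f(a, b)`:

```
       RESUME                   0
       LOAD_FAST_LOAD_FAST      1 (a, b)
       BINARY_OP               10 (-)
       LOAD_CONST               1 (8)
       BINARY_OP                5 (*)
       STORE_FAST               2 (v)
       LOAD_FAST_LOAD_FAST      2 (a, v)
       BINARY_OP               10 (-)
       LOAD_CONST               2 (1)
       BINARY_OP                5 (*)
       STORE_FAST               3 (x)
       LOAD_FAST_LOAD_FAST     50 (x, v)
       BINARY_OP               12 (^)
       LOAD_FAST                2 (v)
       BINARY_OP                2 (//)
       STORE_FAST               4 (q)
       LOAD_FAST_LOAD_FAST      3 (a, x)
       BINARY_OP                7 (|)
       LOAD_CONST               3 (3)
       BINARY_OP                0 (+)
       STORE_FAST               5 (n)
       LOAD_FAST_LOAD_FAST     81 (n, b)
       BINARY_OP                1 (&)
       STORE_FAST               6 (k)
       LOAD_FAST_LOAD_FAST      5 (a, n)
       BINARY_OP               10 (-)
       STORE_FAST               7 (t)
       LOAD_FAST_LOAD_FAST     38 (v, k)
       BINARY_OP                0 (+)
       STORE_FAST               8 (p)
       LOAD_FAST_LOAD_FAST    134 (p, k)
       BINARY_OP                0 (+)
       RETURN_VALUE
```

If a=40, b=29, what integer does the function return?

138

LOAD_FAST_LOAD_FAST a,b → push 40,29. Stack: [40, 29]
BINARY_OP - → 40 - 29 = 11. Stack: [11]
LOAD_CONST → push 8. Stack: [11, 8]
BINARY_OP * → 11 * 8 = 88. Stack: [88]
STORE_FAST v → v=88. Stack: []
LOAD_FAST_LOAD_FAST a,v → push 40,88. Stack: [40, 88]
BINARY_OP - → 40 - 88 = -48. Stack: [-48]
LOAD_CONST → push 1. Stack: [-48, 1]
BINARY_OP * → -48 * 1 = -48. Stack: [-48]
STORE_FAST x → x=-48. Stack: []
LOAD_FAST_LOAD_FAST x,v → push -48,88. Stack: [-48, 88]
BINARY_OP ^ → -48 ^ 88 = -120. Stack: [-120]
LOAD_FAST v → push 88. Stack: [-120, 88]
BINARY_OP // → -120 // 88 = -2. Stack: [-2]
STORE_FAST q → q=-2. Stack: []
LOAD_FAST_LOAD_FAST a,x → push 40,-48. Stack: [40, -48]
BINARY_OP | → 40 | -48 = -8. Stack: [-8]
LOAD_CONST → push 3. Stack: [-8, 3]
BINARY_OP + → -8 + 3 = -5. Stack: [-5]
STORE_FAST n → n=-5. Stack: []
LOAD_FAST_LOAD_FAST n,b → push -5,29. Stack: [-5, 29]
BINARY_OP & → -5 & 29 = 25. Stack: [25]
STORE_FAST k → k=25. Stack: []
LOAD_FAST_LOAD_FAST a,n → push 40,-5. Stack: [40, -5]
BINARY_OP - → 40 - -5 = 45. Stack: [45]
STORE_FAST t → t=45. Stack: []
LOAD_FAST_LOAD_FAST v,k → push 88,25. Stack: [88, 25]
BINARY_OP + → 88 + 25 = 113. Stack: [113]
STORE_FAST p → p=113. Stack: []
LOAD_FAST_LOAD_FAST p,k → push 113,25. Stack: [113, 25]
BINARY_OP + → 113 + 25 = 138. Stack: [138]
RETURN_VALUE → return 138.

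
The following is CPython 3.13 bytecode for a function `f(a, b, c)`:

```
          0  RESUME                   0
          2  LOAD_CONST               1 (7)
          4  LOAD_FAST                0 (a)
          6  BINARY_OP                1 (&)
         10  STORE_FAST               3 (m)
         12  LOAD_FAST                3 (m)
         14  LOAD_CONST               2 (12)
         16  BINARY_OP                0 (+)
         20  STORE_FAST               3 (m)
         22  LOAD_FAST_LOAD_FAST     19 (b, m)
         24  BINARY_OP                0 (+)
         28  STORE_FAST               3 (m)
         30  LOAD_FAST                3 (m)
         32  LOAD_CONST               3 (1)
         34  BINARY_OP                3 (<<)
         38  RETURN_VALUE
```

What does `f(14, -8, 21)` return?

LOAD_CONST → push 7. Stack: [7]
LOAD_FAST a → push 14. Stack: [7, 14]
BINARY_OP & → 7 & 14 = 6. Stack: [6]
STORE_FAST m → m=6. Stack: []
LOAD_FAST m → push 6. Stack: [6]
LOAD_CONST → push 12. Stack: [6, 12]
BINARY_OP + → 6 + 12 = 18. Stack: [18]
STORE_FAST m → m=18. Stack: []
LOAD_FAST_LOAD_FAST b,m → push -8,18. Stack: [-8, 18]
BINARY_OP + → -8 + 18 = 10. Stack: [10]
STORE_FAST m → m=10. Stack: []
LOAD_FAST m → push 10. Stack: [10]
LOAD_CONST → push 1. Stack: [10, 1]
BINARY_OP << → 10 << 1 = 20. Stack: [20]
RETURN_VALUE → return 20.

20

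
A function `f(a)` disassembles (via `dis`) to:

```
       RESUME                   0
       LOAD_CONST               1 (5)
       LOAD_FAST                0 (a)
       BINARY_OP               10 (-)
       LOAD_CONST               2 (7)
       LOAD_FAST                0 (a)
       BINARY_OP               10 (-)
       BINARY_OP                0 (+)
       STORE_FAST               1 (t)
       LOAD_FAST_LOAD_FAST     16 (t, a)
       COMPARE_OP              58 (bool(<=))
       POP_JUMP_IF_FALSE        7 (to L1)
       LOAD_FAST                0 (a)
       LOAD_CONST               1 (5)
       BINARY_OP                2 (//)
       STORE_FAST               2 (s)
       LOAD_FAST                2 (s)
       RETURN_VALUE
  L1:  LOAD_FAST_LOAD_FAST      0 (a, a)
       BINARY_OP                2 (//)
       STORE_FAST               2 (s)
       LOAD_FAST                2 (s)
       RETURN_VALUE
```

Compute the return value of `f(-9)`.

1

LOAD_CONST → push 5. Stack: [5]
LOAD_FAST a → push -9. Stack: [5, -9]
BINARY_OP - → 5 - -9 = 14. Stack: [14]
LOAD_CONST → push 7. Stack: [14, 7]
LOAD_FAST a → push -9. Stack: [14, 7, -9]
BINARY_OP - → 7 - -9 = 16. Stack: [14, 16]
BINARY_OP + → 14 + 16 = 30. Stack: [30]
STORE_FAST t → t=30. Stack: []
LOAD_FAST_LOAD_FAST t,a → push 30,-9. Stack: [30, -9]
COMPARE_OP bool(<=) → 30 vs -9 = False. Stack: [False]
POP_JUMP_IF_FALSE → pop False; jump. Stack: []
LOAD_FAST_LOAD_FAST a,a → push -9,-9. Stack: [-9, -9]
BINARY_OP // → -9 // -9 = 1. Stack: [1]
STORE_FAST s → s=1. Stack: []
LOAD_FAST s → push 1. Stack: [1]
RETURN_VALUE → return 1.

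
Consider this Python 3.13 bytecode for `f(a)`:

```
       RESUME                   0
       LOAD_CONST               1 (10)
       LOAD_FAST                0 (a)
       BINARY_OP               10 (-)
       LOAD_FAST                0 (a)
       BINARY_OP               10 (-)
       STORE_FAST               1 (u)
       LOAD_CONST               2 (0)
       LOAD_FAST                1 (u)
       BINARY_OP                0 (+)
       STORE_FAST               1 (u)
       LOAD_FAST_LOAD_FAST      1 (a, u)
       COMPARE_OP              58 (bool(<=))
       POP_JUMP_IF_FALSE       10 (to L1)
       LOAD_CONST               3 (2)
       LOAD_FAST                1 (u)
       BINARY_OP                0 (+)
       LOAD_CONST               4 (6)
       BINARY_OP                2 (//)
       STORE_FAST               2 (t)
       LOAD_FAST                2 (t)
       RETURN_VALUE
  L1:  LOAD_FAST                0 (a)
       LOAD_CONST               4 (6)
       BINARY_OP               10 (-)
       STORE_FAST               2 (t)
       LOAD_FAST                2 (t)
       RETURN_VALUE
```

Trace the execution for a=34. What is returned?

LOAD_CONST → push 10. Stack: [10]
LOAD_FAST a → push 34. Stack: [10, 34]
BINARY_OP - → 10 - 34 = -24. Stack: [-24]
LOAD_FAST a → push 34. Stack: [-24, 34]
BINARY_OP - → -24 - 34 = -58. Stack: [-58]
STORE_FAST u → u=-58. Stack: []
LOAD_CONST → push 0. Stack: [0]
LOAD_FAST u → push -58. Stack: [0, -58]
BINARY_OP + → 0 + -58 = -58. Stack: [-58]
STORE_FAST u → u=-58. Stack: []
LOAD_FAST_LOAD_FAST a,u → push 34,-58. Stack: [34, -58]
COMPARE_OP bool(<=) → 34 vs -58 = False. Stack: [False]
POP_JUMP_IF_FALSE → pop False; jump. Stack: []
LOAD_FAST a → push 34. Stack: [34]
LOAD_CONST → push 6. Stack: [34, 6]
BINARY_OP - → 34 - 6 = 28. Stack: [28]
STORE_FAST t → t=28. Stack: []
LOAD_FAST t → push 28. Stack: [28]
RETURN_VALUE → return 28.

28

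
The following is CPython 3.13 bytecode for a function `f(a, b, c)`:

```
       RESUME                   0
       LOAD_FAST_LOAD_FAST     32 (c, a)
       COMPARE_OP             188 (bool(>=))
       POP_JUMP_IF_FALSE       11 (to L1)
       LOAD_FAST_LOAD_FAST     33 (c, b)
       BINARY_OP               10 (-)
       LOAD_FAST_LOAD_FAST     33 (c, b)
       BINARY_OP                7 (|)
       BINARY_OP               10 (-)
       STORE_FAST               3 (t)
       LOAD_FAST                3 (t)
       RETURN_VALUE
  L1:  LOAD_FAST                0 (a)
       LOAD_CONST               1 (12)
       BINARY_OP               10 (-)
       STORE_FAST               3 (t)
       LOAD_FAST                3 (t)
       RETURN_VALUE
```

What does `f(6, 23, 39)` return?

-39

LOAD_FAST_LOAD_FAST c,a → push 39,6. Stack: [39, 6]
COMPARE_OP bool(>=) → 39 vs 6 = True. Stack: [True]
POP_JUMP_IF_FALSE → pop True; no jump. Stack: []
LOAD_FAST_LOAD_FAST c,b → push 39,23. Stack: [39, 23]
BINARY_OP - → 39 - 23 = 16. Stack: [16]
LOAD_FAST_LOAD_FAST c,b → push 39,23. Stack: [16, 39, 23]
BINARY_OP | → 39 | 23 = 55. Stack: [16, 55]
BINARY_OP - → 16 - 55 = -39. Stack: [-39]
STORE_FAST t → t=-39. Stack: []
LOAD_FAST t → push -39. Stack: [-39]
RETURN_VALUE → return -39.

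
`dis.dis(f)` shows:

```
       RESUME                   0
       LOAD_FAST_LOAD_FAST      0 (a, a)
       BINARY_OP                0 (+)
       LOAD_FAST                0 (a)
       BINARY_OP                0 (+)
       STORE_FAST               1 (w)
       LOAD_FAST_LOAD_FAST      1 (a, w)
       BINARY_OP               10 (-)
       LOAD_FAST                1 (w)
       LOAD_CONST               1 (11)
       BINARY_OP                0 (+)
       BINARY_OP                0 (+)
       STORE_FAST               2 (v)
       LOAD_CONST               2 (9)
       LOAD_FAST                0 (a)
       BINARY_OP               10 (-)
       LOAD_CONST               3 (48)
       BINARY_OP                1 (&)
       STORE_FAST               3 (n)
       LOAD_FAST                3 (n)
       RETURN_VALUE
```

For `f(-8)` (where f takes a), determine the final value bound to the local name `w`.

-24

LOAD_FAST_LOAD_FAST a,a → push -8,-8. Stack: [-8, -8]
BINARY_OP + → -8 + -8 = -16. Stack: [-16]
LOAD_FAST a → push -8. Stack: [-16, -8]
BINARY_OP + → -16 + -8 = -24. Stack: [-24]
STORE_FAST w → w=-24. Stack: []
LOAD_FAST_LOAD_FAST a,w → push -8,-24. Stack: [-8, -24]
BINARY_OP - → -8 - -24 = 16. Stack: [16]
LOAD_FAST w → push -24. Stack: [16, -24]
LOAD_CONST → push 11. Stack: [16, -24, 11]
BINARY_OP + → -24 + 11 = -13. Stack: [16, -13]
BINARY_OP + → 16 + -13 = 3. Stack: [3]
STORE_FAST v → v=3. Stack: []
LOAD_CONST → push 9. Stack: [9]
LOAD_FAST a → push -8. Stack: [9, -8]
BINARY_OP - → 9 - -8 = 17. Stack: [17]
LOAD_CONST → push 48. Stack: [17, 48]
BINARY_OP & → 17 & 48 = 16. Stack: [16]
STORE_FAST n → n=16. Stack: []
LOAD_FAST n → push 16. Stack: [16]
RETURN_VALUE → return 16.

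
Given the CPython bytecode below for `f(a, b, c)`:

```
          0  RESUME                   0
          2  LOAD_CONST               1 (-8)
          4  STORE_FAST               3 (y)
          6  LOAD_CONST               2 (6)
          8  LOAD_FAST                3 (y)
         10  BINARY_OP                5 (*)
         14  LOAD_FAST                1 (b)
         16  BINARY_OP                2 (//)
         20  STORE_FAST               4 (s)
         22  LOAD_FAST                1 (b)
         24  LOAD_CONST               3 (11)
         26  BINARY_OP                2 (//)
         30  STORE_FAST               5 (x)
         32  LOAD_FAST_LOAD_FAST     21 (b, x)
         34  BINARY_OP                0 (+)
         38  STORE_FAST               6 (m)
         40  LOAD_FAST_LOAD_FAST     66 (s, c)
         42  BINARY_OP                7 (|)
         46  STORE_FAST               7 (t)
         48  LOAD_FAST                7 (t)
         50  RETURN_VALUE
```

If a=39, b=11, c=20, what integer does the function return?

-1

LOAD_CONST → push -8. Stack: [-8]
STORE_FAST y → y=-8. Stack: []
LOAD_CONST → push 6. Stack: [6]
LOAD_FAST y → push -8. Stack: [6, -8]
BINARY_OP * → 6 * -8 = -48. Stack: [-48]
LOAD_FAST b → push 11. Stack: [-48, 11]
BINARY_OP // → -48 // 11 = -5. Stack: [-5]
STORE_FAST s → s=-5. Stack: []
LOAD_FAST b → push 11. Stack: [11]
LOAD_CONST → push 11. Stack: [11, 11]
BINARY_OP // → 11 // 11 = 1. Stack: [1]
STORE_FAST x → x=1. Stack: []
LOAD_FAST_LOAD_FAST b,x → push 11,1. Stack: [11, 1]
BINARY_OP + → 11 + 1 = 12. Stack: [12]
STORE_FAST m → m=12. Stack: []
LOAD_FAST_LOAD_FAST s,c → push -5,20. Stack: [-5, 20]
BINARY_OP | → -5 | 20 = -1. Stack: [-1]
STORE_FAST t → t=-1. Stack: []
LOAD_FAST t → push -1. Stack: [-1]
RETURN_VALUE → return -1.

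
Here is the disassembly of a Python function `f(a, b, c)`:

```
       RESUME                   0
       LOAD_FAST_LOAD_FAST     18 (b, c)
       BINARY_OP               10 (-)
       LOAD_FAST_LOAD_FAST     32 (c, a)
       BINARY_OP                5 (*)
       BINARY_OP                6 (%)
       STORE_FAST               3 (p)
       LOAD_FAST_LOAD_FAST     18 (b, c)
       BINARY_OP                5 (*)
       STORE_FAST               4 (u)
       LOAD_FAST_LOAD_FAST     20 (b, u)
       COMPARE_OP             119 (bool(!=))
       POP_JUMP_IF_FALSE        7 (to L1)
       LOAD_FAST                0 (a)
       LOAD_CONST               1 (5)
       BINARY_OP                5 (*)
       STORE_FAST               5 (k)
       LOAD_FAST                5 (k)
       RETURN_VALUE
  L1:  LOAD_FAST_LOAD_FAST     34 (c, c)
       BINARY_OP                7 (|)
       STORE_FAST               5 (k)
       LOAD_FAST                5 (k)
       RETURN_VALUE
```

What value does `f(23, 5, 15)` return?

115

LOAD_FAST_LOAD_FAST b,c → push 5,15. Stack: [5, 15]
BINARY_OP - → 5 - 15 = -10. Stack: [-10]
LOAD_FAST_LOAD_FAST c,a → push 15,23. Stack: [-10, 15, 23]
BINARY_OP * → 15 * 23 = 345. Stack: [-10, 345]
BINARY_OP % → -10 % 345 = 335. Stack: [335]
STORE_FAST p → p=335. Stack: []
LOAD_FAST_LOAD_FAST b,c → push 5,15. Stack: [5, 15]
BINARY_OP * → 5 * 15 = 75. Stack: [75]
STORE_FAST u → u=75. Stack: []
LOAD_FAST_LOAD_FAST b,u → push 5,75. Stack: [5, 75]
COMPARE_OP bool(!=) → 5 vs 75 = True. Stack: [True]
POP_JUMP_IF_FALSE → pop True; no jump. Stack: []
LOAD_FAST a → push 23. Stack: [23]
LOAD_CONST → push 5. Stack: [23, 5]
BINARY_OP * → 23 * 5 = 115. Stack: [115]
STORE_FAST k → k=115. Stack: []
LOAD_FAST k → push 115. Stack: [115]
RETURN_VALUE → return 115.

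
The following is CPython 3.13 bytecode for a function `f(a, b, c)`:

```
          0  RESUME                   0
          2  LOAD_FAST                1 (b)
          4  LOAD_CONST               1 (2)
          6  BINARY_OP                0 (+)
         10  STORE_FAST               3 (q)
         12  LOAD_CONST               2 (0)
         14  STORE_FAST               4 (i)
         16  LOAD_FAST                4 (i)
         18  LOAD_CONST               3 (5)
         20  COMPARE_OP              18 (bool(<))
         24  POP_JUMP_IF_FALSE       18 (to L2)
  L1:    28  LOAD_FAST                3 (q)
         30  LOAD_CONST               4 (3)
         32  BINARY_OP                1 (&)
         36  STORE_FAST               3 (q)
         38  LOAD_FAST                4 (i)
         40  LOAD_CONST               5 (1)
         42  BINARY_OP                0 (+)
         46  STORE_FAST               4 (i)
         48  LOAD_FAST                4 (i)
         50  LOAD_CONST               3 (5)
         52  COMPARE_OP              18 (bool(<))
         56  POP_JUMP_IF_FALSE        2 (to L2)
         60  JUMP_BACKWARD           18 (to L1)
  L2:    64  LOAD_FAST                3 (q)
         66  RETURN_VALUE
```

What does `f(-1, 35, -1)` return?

LOAD_FAST b → push 35
LOAD_CONST → push 2
BINARY_OP + → 35 + 2 = 37
STORE_FAST q → q=37
LOAD_CONST → push 0
STORE_FAST i → i=0
LOAD_FAST i → push 0
LOAD_CONST → push 5
COMPARE_OP bool(<) → 0 vs 5 = True
POP_JUMP_IF_FALSE → pop True; no jump
LOAD_FAST q → push 37
LOAD_CONST → push 3
BINARY_OP & → 37 & 3 = 1
STORE_FAST q → q=1
LOAD_FAST i → push 0
LOAD_CONST → push 1
BINARY_OP + → 0 + 1 = 1
STORE_FAST i → i=1
LOAD_FAST i → push 1
LOAD_CONST → push 5
COMPARE_OP bool(<) → 1 vs 5 = True
POP_JUMP_IF_FALSE → pop True; no jump
LOAD_FAST q → push 1
LOAD_CONST → push 3
BINARY_OP & → 1 & 3 = 1
STORE_FAST q → q=1
LOAD_FAST i → push 1
LOAD_CONST → push 1
BINARY_OP + → 1 + 1 = 2
STORE_FAST i → i=2
LOAD_FAST i → push 2
LOAD_CONST → push 5
COMPARE_OP bool(<) → 2 vs 5 = True
POP_JUMP_IF_FALSE → pop True; no jump
LOAD_FAST q → push 1
LOAD_CONST → push 3
BINARY_OP & → 1 & 3 = 1
STORE_FAST q → q=1
LOAD_FAST i → push 2
LOAD_CONST → push 1
BINARY_OP + → 2 + 1 = 3
STORE_FAST i → i=3
LOAD_FAST i → push 3
LOAD_CONST → push 5
COMPARE_OP bool(<) → 3 vs 5 = True
POP_JUMP_IF_FALSE → pop True; no jump
LOAD_FAST q → push 1
LOAD_CONST → push 3
BINARY_OP & → 1 & 3 = 1
STORE_FAST q → q=1
LOAD_FAST i → push 3
LOAD_CONST → push 1
BINARY_OP + → 3 + 1 = 4
STORE_FAST i → i=4
LOAD_FAST i → push 4
LOAD_CONST → push 5
COMPARE_OP bool(<) → 4 vs 5 = True
POP_JUMP_IF_FALSE → pop True; no jump
LOAD_FAST q → push 1
LOAD_CONST → push 3
BINARY_OP & → 1 & 3 = 1
STORE_FAST q → q=1
LOAD_FAST i → push 4
LOAD_CONST → push 1
BINARY_OP + → 4 + 1 = 5
STORE_FAST i → i=5
LOAD_FAST i → push 5
LOAD_CONST → push 5
COMPARE_OP bool(<) → 5 vs 5 = False
POP_JUMP_IF_FALSE → pop False; jump
LOAD_FAST q → push 1
RETURN_VALUE → return 1.

1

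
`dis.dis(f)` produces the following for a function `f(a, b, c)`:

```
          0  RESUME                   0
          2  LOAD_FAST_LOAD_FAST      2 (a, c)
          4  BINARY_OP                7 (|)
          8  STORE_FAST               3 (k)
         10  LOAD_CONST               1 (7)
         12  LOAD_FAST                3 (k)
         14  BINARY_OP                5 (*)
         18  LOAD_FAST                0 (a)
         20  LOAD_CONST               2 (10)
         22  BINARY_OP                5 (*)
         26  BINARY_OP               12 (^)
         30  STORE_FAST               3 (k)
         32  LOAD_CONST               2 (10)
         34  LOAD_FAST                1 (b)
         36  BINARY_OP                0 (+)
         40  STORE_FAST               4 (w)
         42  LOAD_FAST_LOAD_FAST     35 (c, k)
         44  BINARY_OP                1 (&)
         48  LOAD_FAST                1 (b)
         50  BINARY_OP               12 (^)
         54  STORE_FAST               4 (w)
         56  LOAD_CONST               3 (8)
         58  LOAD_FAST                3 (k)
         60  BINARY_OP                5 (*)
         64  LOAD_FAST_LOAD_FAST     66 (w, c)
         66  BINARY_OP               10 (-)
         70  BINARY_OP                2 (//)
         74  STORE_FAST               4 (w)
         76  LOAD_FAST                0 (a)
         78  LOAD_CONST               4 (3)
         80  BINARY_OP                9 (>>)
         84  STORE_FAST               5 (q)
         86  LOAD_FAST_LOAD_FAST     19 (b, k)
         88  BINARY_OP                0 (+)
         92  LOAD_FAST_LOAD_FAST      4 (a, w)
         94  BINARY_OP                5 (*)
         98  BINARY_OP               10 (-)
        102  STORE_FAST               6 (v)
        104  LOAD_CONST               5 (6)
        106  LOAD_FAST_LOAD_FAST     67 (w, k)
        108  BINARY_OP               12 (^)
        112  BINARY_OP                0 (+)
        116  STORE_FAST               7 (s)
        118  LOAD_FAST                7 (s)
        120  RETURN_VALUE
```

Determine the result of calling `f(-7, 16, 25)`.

LOAD_FAST_LOAD_FAST a,c → push -7,25. Stack: [-7, 25]
BINARY_OP | → -7 | 25 = -7. Stack: [-7]
STORE_FAST k → k=-7. Stack: []
LOAD_CONST → push 7. Stack: [7]
LOAD_FAST k → push -7. Stack: [7, -7]
BINARY_OP * → 7 * -7 = -49. Stack: [-49]
LOAD_FAST a → push -7. Stack: [-49, -7]
LOAD_CONST → push 10. Stack: [-49, -7, 10]
BINARY_OP * → -7 * 10 = -70. Stack: [-49, -70]
BINARY_OP ^ → -49 ^ -70 = 117. Stack: [117]
STORE_FAST k → k=117. Stack: []
LOAD_CONST → push 10. Stack: [10]
LOAD_FAST b → push 16. Stack: [10, 16]
BINARY_OP + → 10 + 16 = 26. Stack: [26]
STORE_FAST w → w=26. Stack: []
LOAD_FAST_LOAD_FAST c,k → push 25,117. Stack: [25, 117]
BINARY_OP & → 25 & 117 = 17. Stack: [17]
LOAD_FAST b → push 16. Stack: [17, 16]
BINARY_OP ^ → 17 ^ 16 = 1. Stack: [1]
STORE_FAST w → w=1. Stack: []
LOAD_CONST → push 8. Stack: [8]
LOAD_FAST k → push 117. Stack: [8, 117]
BINARY_OP * → 8 * 117 = 936. Stack: [936]
LOAD_FAST_LOAD_FAST w,c → push 1,25. Stack: [936, 1, 25]
BINARY_OP - → 1 - 25 = -24. Stack: [936, -24]
BINARY_OP // → 936 // -24 = -39. Stack: [-39]
STORE_FAST w → w=-39. Stack: []
LOAD_FAST a → push -7. Stack: [-7]
LOAD_CONST → push 3. Stack: [-7, 3]
BINARY_OP >> → -7 >> 3 = -1. Stack: [-1]
STORE_FAST q → q=-1. Stack: []
LOAD_FAST_LOAD_FAST b,k → push 16,117. Stack: [16, 117]
BINARY_OP + → 16 + 117 = 133. Stack: [133]
LOAD_FAST_LOAD_FAST a,w → push -7,-39. Stack: [133, -7, -39]
BINARY_OP * → -7 * -39 = 273. Stack: [133, 273]
BINARY_OP - → 133 - 273 = -140. Stack: [-140]
STORE_FAST v → v=-140. Stack: []
LOAD_CONST → push 6. Stack: [6]
LOAD_FAST_LOAD_FAST w,k → push -39,117. Stack: [6, -39, 117]
BINARY_OP ^ → -39 ^ 117 = -84. Stack: [6, -84]
BINARY_OP + → 6 + -84 = -78. Stack: [-78]
STORE_FAST s → s=-78. Stack: []
LOAD_FAST s → push -78. Stack: [-78]
RETURN_VALUE → return -78.

-78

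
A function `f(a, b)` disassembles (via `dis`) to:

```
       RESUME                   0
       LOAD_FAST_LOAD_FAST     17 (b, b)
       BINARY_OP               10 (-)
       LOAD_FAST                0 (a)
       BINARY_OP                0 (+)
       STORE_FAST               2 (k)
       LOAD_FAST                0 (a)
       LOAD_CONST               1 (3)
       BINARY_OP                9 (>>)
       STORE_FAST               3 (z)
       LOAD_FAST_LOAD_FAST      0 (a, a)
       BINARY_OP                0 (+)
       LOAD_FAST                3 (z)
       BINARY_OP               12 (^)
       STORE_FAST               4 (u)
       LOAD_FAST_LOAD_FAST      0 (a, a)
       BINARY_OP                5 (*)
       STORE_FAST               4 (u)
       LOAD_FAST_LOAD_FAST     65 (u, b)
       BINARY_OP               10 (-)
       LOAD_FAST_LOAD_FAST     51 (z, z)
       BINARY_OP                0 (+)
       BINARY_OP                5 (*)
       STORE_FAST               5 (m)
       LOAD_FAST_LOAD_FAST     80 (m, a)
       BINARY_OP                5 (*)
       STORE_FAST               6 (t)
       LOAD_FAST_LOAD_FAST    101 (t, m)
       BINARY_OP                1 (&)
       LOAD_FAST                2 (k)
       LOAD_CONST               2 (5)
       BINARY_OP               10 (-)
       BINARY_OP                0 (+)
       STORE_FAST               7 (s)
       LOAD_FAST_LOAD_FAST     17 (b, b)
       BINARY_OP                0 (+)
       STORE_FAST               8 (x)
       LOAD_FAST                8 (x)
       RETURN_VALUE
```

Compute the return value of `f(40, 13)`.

LOAD_FAST_LOAD_FAST b,b → push 13,13. Stack: [13, 13]
BINARY_OP - → 13 - 13 = 0. Stack: [0]
LOAD_FAST a → push 40. Stack: [0, 40]
BINARY_OP + → 0 + 40 = 40. Stack: [40]
STORE_FAST k → k=40. Stack: []
LOAD_FAST a → push 40. Stack: [40]
LOAD_CONST → push 3. Stack: [40, 3]
BINARY_OP >> → 40 >> 3 = 5. Stack: [5]
STORE_FAST z → z=5. Stack: []
LOAD_FAST_LOAD_FAST a,a → push 40,40. Stack: [40, 40]
BINARY_OP + → 40 + 40 = 80. Stack: [80]
LOAD_FAST z → push 5. Stack: [80, 5]
BINARY_OP ^ → 80 ^ 5 = 85. Stack: [85]
STORE_FAST u → u=85. Stack: []
LOAD_FAST_LOAD_FAST a,a → push 40,40. Stack: [40, 40]
BINARY_OP * → 40 * 40 = 1600. Stack: [1600]
STORE_FAST u → u=1600. Stack: []
LOAD_FAST_LOAD_FAST u,b → push 1600,13. Stack: [1600, 13]
BINARY_OP - → 1600 - 13 = 1587. Stack: [1587]
LOAD_FAST_LOAD_FAST z,z → push 5,5. Stack: [1587, 5, 5]
BINARY_OP + → 5 + 5 = 10. Stack: [1587, 10]
BINARY_OP * → 1587 * 10 = 15870. Stack: [15870]
STORE_FAST m → m=15870. Stack: []
LOAD_FAST_LOAD_FAST m,a → push 15870,40. Stack: [15870, 40]
BINARY_OP * → 15870 * 40 = 634800. Stack: [634800]
STORE_FAST t → t=634800. Stack: []
LOAD_FAST_LOAD_FAST t,m → push 634800,15870. Stack: [634800, 15870]
BINARY_OP & → 634800 & 15870 = 11696. Stack: [11696]
LOAD_FAST k → push 40. Stack: [11696, 40]
LOAD_CONST → push 5. Stack: [11696, 40, 5]
BINARY_OP - → 40 - 5 = 35. Stack: [11696, 35]
BINARY_OP + → 11696 + 35 = 11731. Stack: [11731]
STORE_FAST s → s=11731. Stack: []
LOAD_FAST_LOAD_FAST b,b → push 13,13. Stack: [13, 13]
BINARY_OP + → 13 + 13 = 26. Stack: [26]
STORE_FAST x → x=26. Stack: []
LOAD_FAST x → push 26. Stack: [26]
RETURN_VALUE → return 26.

26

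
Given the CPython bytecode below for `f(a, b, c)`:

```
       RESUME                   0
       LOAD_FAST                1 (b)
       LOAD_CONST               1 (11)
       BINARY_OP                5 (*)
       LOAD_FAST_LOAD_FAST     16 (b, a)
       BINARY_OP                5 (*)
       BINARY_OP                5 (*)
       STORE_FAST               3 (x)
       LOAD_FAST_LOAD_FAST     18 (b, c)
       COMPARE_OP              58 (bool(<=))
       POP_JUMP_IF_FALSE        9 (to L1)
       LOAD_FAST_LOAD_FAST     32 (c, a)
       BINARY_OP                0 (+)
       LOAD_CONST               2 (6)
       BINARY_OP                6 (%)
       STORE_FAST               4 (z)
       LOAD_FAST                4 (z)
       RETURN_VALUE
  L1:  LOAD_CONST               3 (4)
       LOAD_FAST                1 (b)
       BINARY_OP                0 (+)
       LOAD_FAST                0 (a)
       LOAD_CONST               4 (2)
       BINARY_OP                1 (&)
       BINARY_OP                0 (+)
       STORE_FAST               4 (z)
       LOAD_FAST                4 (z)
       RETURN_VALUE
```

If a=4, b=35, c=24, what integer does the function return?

39

LOAD_FAST b → push 35. Stack: [35]
LOAD_CONST → push 11. Stack: [35, 11]
BINARY_OP * → 35 * 11 = 385. Stack: [385]
LOAD_FAST_LOAD_FAST b,a → push 35,4. Stack: [385, 35, 4]
BINARY_OP * → 35 * 4 = 140. Stack: [385, 140]
BINARY_OP * → 385 * 140 = 53900. Stack: [53900]
STORE_FAST x → x=53900. Stack: []
LOAD_FAST_LOAD_FAST b,c → push 35,24. Stack: [35, 24]
COMPARE_OP bool(<=) → 35 vs 24 = False. Stack: [False]
POP_JUMP_IF_FALSE → pop False; jump. Stack: []
LOAD_CONST → push 4. Stack: [4]
LOAD_FAST b → push 35. Stack: [4, 35]
BINARY_OP + → 4 + 35 = 39. Stack: [39]
LOAD_FAST a → push 4. Stack: [39, 4]
LOAD_CONST → push 2. Stack: [39, 4, 2]
BINARY_OP & → 4 & 2 = 0. Stack: [39, 0]
BINARY_OP + → 39 + 0 = 39. Stack: [39]
STORE_FAST z → z=39. Stack: []
LOAD_FAST z → push 39. Stack: [39]
RETURN_VALUE → return 39.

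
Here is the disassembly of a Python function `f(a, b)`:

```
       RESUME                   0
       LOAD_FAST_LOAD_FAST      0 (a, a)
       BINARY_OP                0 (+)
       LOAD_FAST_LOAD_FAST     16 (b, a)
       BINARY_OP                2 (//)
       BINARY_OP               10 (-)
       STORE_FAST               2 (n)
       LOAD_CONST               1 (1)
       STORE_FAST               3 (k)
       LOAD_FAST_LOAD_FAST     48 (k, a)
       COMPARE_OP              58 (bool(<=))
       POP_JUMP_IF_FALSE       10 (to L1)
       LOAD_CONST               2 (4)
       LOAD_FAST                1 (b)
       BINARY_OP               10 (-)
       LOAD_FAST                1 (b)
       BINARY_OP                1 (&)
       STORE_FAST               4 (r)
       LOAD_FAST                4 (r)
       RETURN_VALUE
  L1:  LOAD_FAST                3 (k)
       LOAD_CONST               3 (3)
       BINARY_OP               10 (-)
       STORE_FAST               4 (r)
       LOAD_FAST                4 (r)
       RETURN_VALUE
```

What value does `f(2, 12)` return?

8

LOAD_FAST_LOAD_FAST a,a → push 2,2. Stack: [2, 2]
BINARY_OP + → 2 + 2 = 4. Stack: [4]
LOAD_FAST_LOAD_FAST b,a → push 12,2. Stack: [4, 12, 2]
BINARY_OP // → 12 // 2 = 6. Stack: [4, 6]
BINARY_OP - → 4 - 6 = -2. Stack: [-2]
STORE_FAST n → n=-2. Stack: []
LOAD_CONST → push 1. Stack: [1]
STORE_FAST k → k=1. Stack: []
LOAD_FAST_LOAD_FAST k,a → push 1,2. Stack: [1, 2]
COMPARE_OP bool(<=) → 1 vs 2 = True. Stack: [True]
POP_JUMP_IF_FALSE → pop True; no jump. Stack: []
LOAD_CONST → push 4. Stack: [4]
LOAD_FAST b → push 12. Stack: [4, 12]
BINARY_OP - → 4 - 12 = -8. Stack: [-8]
LOAD_FAST b → push 12. Stack: [-8, 12]
BINARY_OP & → -8 & 12 = 8. Stack: [8]
STORE_FAST r → r=8. Stack: []
LOAD_FAST r → push 8. Stack: [8]
RETURN_VALUE → return 8.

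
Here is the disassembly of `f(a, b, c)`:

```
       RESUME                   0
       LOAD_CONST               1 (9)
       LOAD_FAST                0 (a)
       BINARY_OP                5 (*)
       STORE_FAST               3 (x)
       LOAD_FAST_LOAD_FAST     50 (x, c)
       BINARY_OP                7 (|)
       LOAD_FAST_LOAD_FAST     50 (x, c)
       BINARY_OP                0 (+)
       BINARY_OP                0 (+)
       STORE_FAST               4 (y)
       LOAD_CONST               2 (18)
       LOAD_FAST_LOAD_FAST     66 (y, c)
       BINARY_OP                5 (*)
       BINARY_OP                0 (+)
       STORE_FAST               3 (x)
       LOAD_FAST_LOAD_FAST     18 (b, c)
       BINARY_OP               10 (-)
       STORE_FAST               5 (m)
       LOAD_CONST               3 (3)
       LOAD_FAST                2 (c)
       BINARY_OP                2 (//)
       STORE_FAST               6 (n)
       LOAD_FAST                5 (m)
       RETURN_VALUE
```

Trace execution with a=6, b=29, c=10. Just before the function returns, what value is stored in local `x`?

LOAD_CONST → push 9. Stack: [9]
LOAD_FAST a → push 6. Stack: [9, 6]
BINARY_OP * → 9 * 6 = 54. Stack: [54]
STORE_FAST x → x=54. Stack: []
LOAD_FAST_LOAD_FAST x,c → push 54,10. Stack: [54, 10]
BINARY_OP | → 54 | 10 = 62. Stack: [62]
LOAD_FAST_LOAD_FAST x,c → push 54,10. Stack: [62, 54, 10]
BINARY_OP + → 54 + 10 = 64. Stack: [62, 64]
BINARY_OP + → 62 + 64 = 126. Stack: [126]
STORE_FAST y → y=126. Stack: []
LOAD_CONST → push 18. Stack: [18]
LOAD_FAST_LOAD_FAST y,c → push 126,10. Stack: [18, 126, 10]
BINARY_OP * → 126 * 10 = 1260. Stack: [18, 1260]
BINARY_OP + → 18 + 1260 = 1278. Stack: [1278]
STORE_FAST x → x=1278. Stack: []
LOAD_FAST_LOAD_FAST b,c → push 29,10. Stack: [29, 10]
BINARY_OP - → 29 - 10 = 19. Stack: [19]
STORE_FAST m → m=19. Stack: []
LOAD_CONST → push 3. Stack: [3]
LOAD_FAST c → push 10. Stack: [3, 10]
BINARY_OP // → 3 // 10 = 0. Stack: [0]
STORE_FAST n → n=0. Stack: []
LOAD_FAST m → push 19. Stack: [19]
RETURN_VALUE → return 19.

1278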